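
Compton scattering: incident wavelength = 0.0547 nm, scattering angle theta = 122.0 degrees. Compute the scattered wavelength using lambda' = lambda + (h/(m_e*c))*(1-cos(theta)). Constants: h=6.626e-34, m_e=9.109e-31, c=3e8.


Compton wavelength: h/(m_e*c) = 2.4247e-12 m
d_lambda = 2.4247e-12 * (1 - cos(122.0 deg))
= 2.4247e-12 * 1.529919
= 3.7096e-12 m = 0.00371 nm
lambda' = 0.0547 + 0.00371
= 0.05841 nm

0.05841


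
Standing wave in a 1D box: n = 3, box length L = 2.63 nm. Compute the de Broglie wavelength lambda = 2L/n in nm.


lambda = 2L / n
= 2 * 2.63 / 3
= 5.26 / 3
= 1.7533 nm

1.7533


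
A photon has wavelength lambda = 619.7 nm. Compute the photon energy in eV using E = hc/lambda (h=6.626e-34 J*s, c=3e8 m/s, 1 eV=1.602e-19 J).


E = hc / lambda
= (6.626e-34)(3e8) / (619.7e-9)
= 1.9878e-25 / 6.1970e-07
= 3.2077e-19 J
Converting to eV: 3.2077e-19 / 1.602e-19
= 2.0023 eV

2.0023


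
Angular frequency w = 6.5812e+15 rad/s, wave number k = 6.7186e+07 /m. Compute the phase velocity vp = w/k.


vp = w / k
= 6.5812e+15 / 6.7186e+07
= 9.7955e+07 m/s

9.7955e+07


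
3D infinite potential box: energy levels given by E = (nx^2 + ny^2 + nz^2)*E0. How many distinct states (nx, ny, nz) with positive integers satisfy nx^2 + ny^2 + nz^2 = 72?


Enumerate all (nx, ny, nz) with nx^2 + ny^2 + nz^2 = 72:
(2,2,8)
(2,8,2)
(8,2,2)
Total degeneracy = 3

3


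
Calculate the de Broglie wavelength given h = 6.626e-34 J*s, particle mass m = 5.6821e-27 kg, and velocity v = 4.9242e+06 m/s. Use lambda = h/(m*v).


lambda = h / (m * v)
= 6.626e-34 / (5.6821e-27 * 4.9242e+06)
= 6.626e-34 / 2.7980e-20
= 2.3681e-14 m

2.3681e-14


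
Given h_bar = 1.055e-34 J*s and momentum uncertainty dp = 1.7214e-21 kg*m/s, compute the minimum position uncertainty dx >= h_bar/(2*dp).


dx = h_bar / (2 * dp)
= 1.055e-34 / (2 * 1.7214e-21)
= 1.055e-34 / 3.4428e-21
= 3.0644e-14 m

3.0644e-14


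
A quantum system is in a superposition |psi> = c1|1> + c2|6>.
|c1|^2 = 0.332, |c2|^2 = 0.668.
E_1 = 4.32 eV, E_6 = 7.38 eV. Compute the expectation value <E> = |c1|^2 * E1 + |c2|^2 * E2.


<E> = |c1|^2 * E1 + |c2|^2 * E2
= 0.332 * 4.32 + 0.668 * 7.38
= 1.4342 + 4.9298
= 6.3641 eV

6.3641


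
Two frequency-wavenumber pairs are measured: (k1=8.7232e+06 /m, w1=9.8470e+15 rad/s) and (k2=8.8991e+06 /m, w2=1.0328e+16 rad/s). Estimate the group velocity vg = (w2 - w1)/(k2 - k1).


vg = (w2 - w1) / (k2 - k1)
= (1.0328e+16 - 9.8470e+15) / (8.8991e+06 - 8.7232e+06)
= 4.8100e+14 / 1.7590e+05
= 2.7345e+09 m/s

2.7345e+09


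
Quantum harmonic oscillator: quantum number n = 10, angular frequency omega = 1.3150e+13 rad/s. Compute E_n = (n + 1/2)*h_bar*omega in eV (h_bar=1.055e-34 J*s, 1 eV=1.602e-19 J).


E = (n + 1/2) * h_bar * omega
= (10 + 0.5) * 1.055e-34 * 1.3150e+13
= 10.5 * 1.3873e-21
= 1.4567e-20 J
= 0.0909 eV

0.0909


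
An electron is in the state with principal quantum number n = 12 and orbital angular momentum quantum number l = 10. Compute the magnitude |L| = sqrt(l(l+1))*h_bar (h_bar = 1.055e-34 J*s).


L = sqrt(l*(l+1)) * h_bar
= sqrt(10 * 11) * 1.055e-34
= sqrt(110) * 1.055e-34
= 10.4881 * 1.055e-34
= 1.1065e-33 J*s

1.1065e-33


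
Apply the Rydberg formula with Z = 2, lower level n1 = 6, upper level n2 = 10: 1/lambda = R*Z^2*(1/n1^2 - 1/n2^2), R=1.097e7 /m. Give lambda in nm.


1/lambda = R * Z^2 * (1/n1^2 - 1/n2^2)
= 1.097e7 * 2^2 * (1/6^2 - 1/10^2)
= 1.097e7 * 4 * (0.027778 - 0.01)
= 7.8009e+05 /m
lambda = 1 / 7.8009e+05
= 1281.9052 nm

1281.9052


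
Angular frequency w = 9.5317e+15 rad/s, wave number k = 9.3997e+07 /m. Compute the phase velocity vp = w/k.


vp = w / k
= 9.5317e+15 / 9.3997e+07
= 1.0140e+08 m/s

1.0140e+08


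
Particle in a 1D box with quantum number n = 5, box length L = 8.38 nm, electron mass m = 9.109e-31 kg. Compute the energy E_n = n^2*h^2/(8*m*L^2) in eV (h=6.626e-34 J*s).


E = n^2 * h^2 / (8 * m * L^2)
= 5^2 * (6.626e-34)^2 / (8 * 9.109e-31 * (8.38e-9)^2)
= 25 * 4.3904e-67 / (8 * 9.109e-31 * 7.0224e-17)
= 2.1448e-20 J
= 0.1339 eV

0.1339


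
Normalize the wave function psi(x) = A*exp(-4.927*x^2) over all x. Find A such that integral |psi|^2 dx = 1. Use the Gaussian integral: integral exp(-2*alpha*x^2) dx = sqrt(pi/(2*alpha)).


integral |psi|^2 dx = A^2 * sqrt(pi/(2*alpha)) = 1
A^2 = sqrt(2*alpha/pi)
= sqrt(2 * 4.927 / pi)
= 1.771052
A = sqrt(1.771052)
= 1.3308

1.3308


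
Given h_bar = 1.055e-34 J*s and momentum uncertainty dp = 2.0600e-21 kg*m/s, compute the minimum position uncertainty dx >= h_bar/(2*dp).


dx = h_bar / (2 * dp)
= 1.055e-34 / (2 * 2.0600e-21)
= 1.055e-34 / 4.1200e-21
= 2.5607e-14 m

2.5607e-14


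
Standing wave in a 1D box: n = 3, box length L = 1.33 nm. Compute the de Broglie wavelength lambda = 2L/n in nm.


lambda = 2L / n
= 2 * 1.33 / 3
= 2.66 / 3
= 0.8867 nm

0.8867


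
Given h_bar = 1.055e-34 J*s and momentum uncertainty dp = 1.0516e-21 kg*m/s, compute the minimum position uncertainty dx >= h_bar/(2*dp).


dx = h_bar / (2 * dp)
= 1.055e-34 / (2 * 1.0516e-21)
= 1.055e-34 / 2.1032e-21
= 5.0162e-14 m

5.0162e-14


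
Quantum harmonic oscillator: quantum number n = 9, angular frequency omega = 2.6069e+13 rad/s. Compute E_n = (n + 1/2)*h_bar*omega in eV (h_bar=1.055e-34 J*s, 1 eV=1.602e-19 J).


E = (n + 1/2) * h_bar * omega
= (9 + 0.5) * 1.055e-34 * 2.6069e+13
= 9.5 * 2.7503e-21
= 2.6128e-20 J
= 0.1631 eV

0.1631


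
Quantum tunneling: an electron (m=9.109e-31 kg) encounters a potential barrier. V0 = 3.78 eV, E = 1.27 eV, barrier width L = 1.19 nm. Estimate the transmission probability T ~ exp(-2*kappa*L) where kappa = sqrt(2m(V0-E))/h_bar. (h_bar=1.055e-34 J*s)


V0 - E = 2.51 eV = 4.0210e-19 J
kappa = sqrt(2 * m * (V0-E)) / h_bar
= sqrt(2 * 9.109e-31 * 4.0210e-19) / 1.055e-34
= 8.1127e+09 /m
2*kappa*L = 2 * 8.1127e+09 * 1.19e-9
= 19.3083
T = exp(-19.3083) = 4.116543e-09

4.116543e-09


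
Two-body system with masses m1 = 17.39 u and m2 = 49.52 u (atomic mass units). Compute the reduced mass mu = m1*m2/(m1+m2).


mu = m1 * m2 / (m1 + m2)
= 17.39 * 49.52 / (17.39 + 49.52)
= 861.1528 / 66.91
= 12.8703 u

12.8703


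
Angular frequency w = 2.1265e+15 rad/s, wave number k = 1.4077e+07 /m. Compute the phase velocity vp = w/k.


vp = w / k
= 2.1265e+15 / 1.4077e+07
= 1.5106e+08 m/s

1.5106e+08


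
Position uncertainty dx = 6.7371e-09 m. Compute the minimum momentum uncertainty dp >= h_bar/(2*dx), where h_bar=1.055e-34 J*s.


dp = h_bar / (2 * dx)
= 1.055e-34 / (2 * 6.7371e-09)
= 1.055e-34 / 1.3474e-08
= 7.8298e-27 kg*m/s

7.8298e-27


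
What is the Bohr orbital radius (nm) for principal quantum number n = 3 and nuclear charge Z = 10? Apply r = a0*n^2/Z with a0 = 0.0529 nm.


r = a0 * n^2 / Z
= 0.0529 * 3^2 / 10
= 0.0529 * 9 / 10
= 0.0476 nm

0.0476


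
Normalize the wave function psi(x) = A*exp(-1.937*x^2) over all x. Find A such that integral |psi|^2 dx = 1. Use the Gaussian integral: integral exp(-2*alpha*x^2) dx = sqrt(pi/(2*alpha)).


integral |psi|^2 dx = A^2 * sqrt(pi/(2*alpha)) = 1
A^2 = sqrt(2*alpha/pi)
= sqrt(2 * 1.937 / pi)
= 1.110465
A = sqrt(1.110465)
= 1.0538

1.0538


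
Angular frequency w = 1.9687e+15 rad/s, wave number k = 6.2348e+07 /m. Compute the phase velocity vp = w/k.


vp = w / k
= 1.9687e+15 / 6.2348e+07
= 3.1576e+07 m/s

3.1576e+07


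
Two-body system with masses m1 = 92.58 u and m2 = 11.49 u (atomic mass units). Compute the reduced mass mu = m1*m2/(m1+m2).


mu = m1 * m2 / (m1 + m2)
= 92.58 * 11.49 / (92.58 + 11.49)
= 1063.7442 / 104.07
= 10.2214 u

10.2214


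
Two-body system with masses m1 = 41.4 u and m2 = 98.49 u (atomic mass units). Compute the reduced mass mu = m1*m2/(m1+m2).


mu = m1 * m2 / (m1 + m2)
= 41.4 * 98.49 / (41.4 + 98.49)
= 4077.486 / 139.89
= 29.1478 u

29.1478


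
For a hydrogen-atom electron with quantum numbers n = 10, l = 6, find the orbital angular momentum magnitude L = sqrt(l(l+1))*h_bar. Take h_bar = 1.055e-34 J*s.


L = sqrt(l*(l+1)) * h_bar
= sqrt(6 * 7) * 1.055e-34
= sqrt(42) * 1.055e-34
= 6.4807 * 1.055e-34
= 6.8372e-34 J*s

6.8372e-34


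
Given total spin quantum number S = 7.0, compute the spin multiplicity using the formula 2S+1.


Spin multiplicity = 2S + 1
= 2 * 7.0 + 1
= 14.0 + 1
= 15

15


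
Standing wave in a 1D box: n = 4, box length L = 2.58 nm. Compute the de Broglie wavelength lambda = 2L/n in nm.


lambda = 2L / n
= 2 * 2.58 / 4
= 5.16 / 4
= 1.29 nm

1.29


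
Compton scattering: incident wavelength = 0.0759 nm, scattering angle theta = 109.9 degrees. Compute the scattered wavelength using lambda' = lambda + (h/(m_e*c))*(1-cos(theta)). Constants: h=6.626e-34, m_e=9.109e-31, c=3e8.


Compton wavelength: h/(m_e*c) = 2.4247e-12 m
d_lambda = 2.4247e-12 * (1 - cos(109.9 deg))
= 2.4247e-12 * 1.34038
= 3.2500e-12 m = 0.00325 nm
lambda' = 0.0759 + 0.00325
= 0.07915 nm

0.07915


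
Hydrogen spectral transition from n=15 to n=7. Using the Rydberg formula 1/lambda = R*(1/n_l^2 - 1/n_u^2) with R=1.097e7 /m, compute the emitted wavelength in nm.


1/lambda = R * (1/n_l^2 - 1/n_u^2)
= 1.097e7 * (1/7^2 - 1/15^2)
= 1.097e7 * (0.020408 - 0.004444)
= 1.097e7 * 0.015964
= 1.7512e+05 /m
lambda = 1 / 1.7512e+05 = 5710.305 nm

5710.305


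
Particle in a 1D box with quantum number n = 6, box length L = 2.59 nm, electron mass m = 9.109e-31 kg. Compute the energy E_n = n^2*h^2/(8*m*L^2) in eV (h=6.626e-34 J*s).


E = n^2 * h^2 / (8 * m * L^2)
= 6^2 * (6.626e-34)^2 / (8 * 9.109e-31 * (2.59e-9)^2)
= 36 * 4.3904e-67 / (8 * 9.109e-31 * 6.7081e-18)
= 3.2333e-19 J
= 2.0183 eV

2.0183


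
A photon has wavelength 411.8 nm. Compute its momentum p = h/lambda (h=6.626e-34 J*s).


p = h / lambda
= 6.626e-34 / (411.8e-9)
= 6.626e-34 / 4.1180e-07
= 1.6090e-27 kg*m/s

1.6090e-27


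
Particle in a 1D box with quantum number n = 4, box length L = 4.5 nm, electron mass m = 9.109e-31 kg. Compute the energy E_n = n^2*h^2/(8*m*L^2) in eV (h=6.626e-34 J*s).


E = n^2 * h^2 / (8 * m * L^2)
= 4^2 * (6.626e-34)^2 / (8 * 9.109e-31 * (4.5e-9)^2)
= 16 * 4.3904e-67 / (8 * 9.109e-31 * 2.0250e-17)
= 4.7603e-20 J
= 0.2971 eV

0.2971


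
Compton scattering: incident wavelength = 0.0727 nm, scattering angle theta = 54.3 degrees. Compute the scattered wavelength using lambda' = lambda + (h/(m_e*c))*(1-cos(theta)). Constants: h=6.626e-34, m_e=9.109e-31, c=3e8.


Compton wavelength: h/(m_e*c) = 2.4247e-12 m
d_lambda = 2.4247e-12 * (1 - cos(54.3 deg))
= 2.4247e-12 * 0.416459
= 1.0098e-12 m = 0.00101 nm
lambda' = 0.0727 + 0.00101
= 0.07371 nm

0.07371


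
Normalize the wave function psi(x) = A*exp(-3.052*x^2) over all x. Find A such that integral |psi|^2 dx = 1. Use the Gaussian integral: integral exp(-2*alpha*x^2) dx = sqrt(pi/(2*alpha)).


integral |psi|^2 dx = A^2 * sqrt(pi/(2*alpha)) = 1
A^2 = sqrt(2*alpha/pi)
= sqrt(2 * 3.052 / pi)
= 1.393902
A = sqrt(1.393902)
= 1.1806

1.1806


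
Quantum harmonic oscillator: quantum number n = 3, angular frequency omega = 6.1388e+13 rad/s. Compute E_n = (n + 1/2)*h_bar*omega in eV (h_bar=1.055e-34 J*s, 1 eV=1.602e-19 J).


E = (n + 1/2) * h_bar * omega
= (3 + 0.5) * 1.055e-34 * 6.1388e+13
= 3.5 * 6.4764e-21
= 2.2668e-20 J
= 0.1415 eV

0.1415


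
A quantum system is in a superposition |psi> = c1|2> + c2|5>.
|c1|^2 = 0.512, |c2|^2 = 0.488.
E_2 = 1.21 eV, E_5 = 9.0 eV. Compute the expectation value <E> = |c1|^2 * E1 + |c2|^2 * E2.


<E> = |c1|^2 * E1 + |c2|^2 * E2
= 0.512 * 1.21 + 0.488 * 9.0
= 0.6195 + 4.392
= 5.0115 eV

5.0115


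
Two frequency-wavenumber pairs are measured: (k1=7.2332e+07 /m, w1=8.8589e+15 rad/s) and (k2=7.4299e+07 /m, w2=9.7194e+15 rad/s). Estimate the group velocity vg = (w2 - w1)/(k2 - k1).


vg = (w2 - w1) / (k2 - k1)
= (9.7194e+15 - 8.8589e+15) / (7.4299e+07 - 7.2332e+07)
= 8.6050e+14 / 1.9670e+06
= 4.3747e+08 m/s

4.3747e+08


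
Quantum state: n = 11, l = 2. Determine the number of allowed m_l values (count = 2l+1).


m_l ranges from -l to +l in integer steps
So m_l goes from -2 to +2
Count = 2l + 1 = 2*2 + 1
= 5

5


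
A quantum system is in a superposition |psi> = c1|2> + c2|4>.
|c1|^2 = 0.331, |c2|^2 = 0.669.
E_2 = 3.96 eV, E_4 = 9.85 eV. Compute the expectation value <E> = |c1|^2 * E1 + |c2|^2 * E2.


<E> = |c1|^2 * E1 + |c2|^2 * E2
= 0.331 * 3.96 + 0.669 * 9.85
= 1.3108 + 6.5896
= 7.9004 eV

7.9004


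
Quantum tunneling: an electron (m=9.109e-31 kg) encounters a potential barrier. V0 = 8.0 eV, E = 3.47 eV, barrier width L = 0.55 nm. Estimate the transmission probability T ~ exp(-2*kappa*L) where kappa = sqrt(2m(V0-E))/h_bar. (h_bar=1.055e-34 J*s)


V0 - E = 4.53 eV = 7.2571e-19 J
kappa = sqrt(2 * m * (V0-E)) / h_bar
= sqrt(2 * 9.109e-31 * 7.2571e-19) / 1.055e-34
= 1.0899e+10 /m
2*kappa*L = 2 * 1.0899e+10 * 0.55e-9
= 11.9887
T = exp(-11.9887) = 6.214235e-06

6.214235e-06


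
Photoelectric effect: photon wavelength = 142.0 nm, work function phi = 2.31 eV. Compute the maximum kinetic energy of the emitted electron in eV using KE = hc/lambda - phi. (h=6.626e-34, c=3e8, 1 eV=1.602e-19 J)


E_photon = hc / lambda
= (6.626e-34)(3e8) / (142.0e-9)
= 1.3999e-18 J
= 8.7382 eV
KE = E_photon - phi
= 8.7382 - 2.31
= 6.4282 eV

6.4282


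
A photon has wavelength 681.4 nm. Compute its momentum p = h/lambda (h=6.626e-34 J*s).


p = h / lambda
= 6.626e-34 / (681.4e-9)
= 6.626e-34 / 6.8140e-07
= 9.7241e-28 kg*m/s

9.7241e-28


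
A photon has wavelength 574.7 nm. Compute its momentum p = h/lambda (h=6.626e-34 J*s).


p = h / lambda
= 6.626e-34 / (574.7e-9)
= 6.626e-34 / 5.7470e-07
= 1.1529e-27 kg*m/s

1.1529e-27


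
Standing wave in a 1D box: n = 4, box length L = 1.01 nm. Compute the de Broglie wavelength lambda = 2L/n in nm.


lambda = 2L / n
= 2 * 1.01 / 4
= 2.02 / 4
= 0.505 nm

0.505


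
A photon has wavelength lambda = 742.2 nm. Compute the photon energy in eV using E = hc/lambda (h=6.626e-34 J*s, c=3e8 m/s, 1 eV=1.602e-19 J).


E = hc / lambda
= (6.626e-34)(3e8) / (742.2e-9)
= 1.9878e-25 / 7.4220e-07
= 2.6783e-19 J
Converting to eV: 2.6783e-19 / 1.602e-19
= 1.6718 eV

1.6718


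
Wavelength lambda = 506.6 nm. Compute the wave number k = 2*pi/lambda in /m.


k = 2 * pi / lambda
= 6.2832 / (506.6e-9)
= 6.2832 / 5.0660e-07
= 1.2403e+07 /m

1.2403e+07


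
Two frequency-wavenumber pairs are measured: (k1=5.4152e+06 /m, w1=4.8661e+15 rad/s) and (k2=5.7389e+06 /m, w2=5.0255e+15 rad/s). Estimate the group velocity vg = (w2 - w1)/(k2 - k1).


vg = (w2 - w1) / (k2 - k1)
= (5.0255e+15 - 4.8661e+15) / (5.7389e+06 - 5.4152e+06)
= 1.5940e+14 / 3.2370e+05
= 4.9243e+08 m/s

4.9243e+08


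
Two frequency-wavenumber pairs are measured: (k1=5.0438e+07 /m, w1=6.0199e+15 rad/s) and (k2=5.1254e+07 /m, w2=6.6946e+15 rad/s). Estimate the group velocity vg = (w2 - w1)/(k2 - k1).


vg = (w2 - w1) / (k2 - k1)
= (6.6946e+15 - 6.0199e+15) / (5.1254e+07 - 5.0438e+07)
= 6.7470e+14 / 8.1600e+05
= 8.2684e+08 m/s

8.2684e+08


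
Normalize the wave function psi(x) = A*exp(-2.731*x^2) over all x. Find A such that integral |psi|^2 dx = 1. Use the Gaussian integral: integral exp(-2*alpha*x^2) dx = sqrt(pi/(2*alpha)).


integral |psi|^2 dx = A^2 * sqrt(pi/(2*alpha)) = 1
A^2 = sqrt(2*alpha/pi)
= sqrt(2 * 2.731 / pi)
= 1.318563
A = sqrt(1.318563)
= 1.1483

1.1483


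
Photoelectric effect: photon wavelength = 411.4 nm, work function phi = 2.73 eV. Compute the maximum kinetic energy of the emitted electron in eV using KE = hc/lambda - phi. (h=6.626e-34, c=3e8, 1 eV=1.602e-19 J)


E_photon = hc / lambda
= (6.626e-34)(3e8) / (411.4e-9)
= 4.8318e-19 J
= 3.0161 eV
KE = E_photon - phi
= 3.0161 - 2.73
= 0.2861 eV

0.2861


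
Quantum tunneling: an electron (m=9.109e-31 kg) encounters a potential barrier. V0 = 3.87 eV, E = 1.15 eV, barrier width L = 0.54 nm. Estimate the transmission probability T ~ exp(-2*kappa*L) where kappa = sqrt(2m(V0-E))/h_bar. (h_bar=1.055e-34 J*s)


V0 - E = 2.72 eV = 4.3574e-19 J
kappa = sqrt(2 * m * (V0-E)) / h_bar
= sqrt(2 * 9.109e-31 * 4.3574e-19) / 1.055e-34
= 8.4453e+09 /m
2*kappa*L = 2 * 8.4453e+09 * 0.54e-9
= 9.1209
T = exp(-9.1209) = 1.093570e-04

1.093570e-04


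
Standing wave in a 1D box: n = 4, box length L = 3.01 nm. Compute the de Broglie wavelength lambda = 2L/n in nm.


lambda = 2L / n
= 2 * 3.01 / 4
= 6.02 / 4
= 1.505 nm

1.505


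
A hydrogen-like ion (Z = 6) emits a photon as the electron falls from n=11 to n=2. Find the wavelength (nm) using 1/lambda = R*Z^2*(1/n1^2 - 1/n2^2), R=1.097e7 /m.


1/lambda = R * Z^2 * (1/n1^2 - 1/n2^2)
= 1.097e7 * 6^2 * (1/2^2 - 1/11^2)
= 1.097e7 * 36 * (0.25 - 0.008264)
= 9.5466e+07 /m
lambda = 1 / 9.5466e+07
= 10.4749 nm

10.4749


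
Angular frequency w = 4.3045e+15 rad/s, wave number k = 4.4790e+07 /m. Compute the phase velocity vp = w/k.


vp = w / k
= 4.3045e+15 / 4.4790e+07
= 9.6104e+07 m/s

9.6104e+07


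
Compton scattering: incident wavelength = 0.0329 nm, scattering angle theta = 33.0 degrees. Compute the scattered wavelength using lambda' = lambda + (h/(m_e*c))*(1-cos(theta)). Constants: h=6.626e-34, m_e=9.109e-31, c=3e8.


Compton wavelength: h/(m_e*c) = 2.4247e-12 m
d_lambda = 2.4247e-12 * (1 - cos(33.0 deg))
= 2.4247e-12 * 0.161329
= 3.9118e-13 m = 0.000391 nm
lambda' = 0.0329 + 0.000391
= 0.033291 nm

0.033291


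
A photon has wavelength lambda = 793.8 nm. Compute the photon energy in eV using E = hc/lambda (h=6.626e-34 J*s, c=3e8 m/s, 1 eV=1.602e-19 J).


E = hc / lambda
= (6.626e-34)(3e8) / (793.8e-9)
= 1.9878e-25 / 7.9380e-07
= 2.5042e-19 J
Converting to eV: 2.5042e-19 / 1.602e-19
= 1.5631 eV

1.5631


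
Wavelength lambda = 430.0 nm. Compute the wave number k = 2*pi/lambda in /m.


k = 2 * pi / lambda
= 6.2832 / (430.0e-9)
= 6.2832 / 4.3000e-07
= 1.4612e+07 /m

1.4612e+07


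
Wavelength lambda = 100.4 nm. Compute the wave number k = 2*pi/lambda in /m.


k = 2 * pi / lambda
= 6.2832 / (100.4e-9)
= 6.2832 / 1.0040e-07
= 6.2582e+07 /m

6.2582e+07


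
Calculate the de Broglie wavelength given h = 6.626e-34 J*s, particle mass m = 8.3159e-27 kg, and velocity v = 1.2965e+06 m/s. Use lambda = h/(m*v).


lambda = h / (m * v)
= 6.626e-34 / (8.3159e-27 * 1.2965e+06)
= 6.626e-34 / 1.0782e-20
= 6.1457e-14 m

6.1457e-14


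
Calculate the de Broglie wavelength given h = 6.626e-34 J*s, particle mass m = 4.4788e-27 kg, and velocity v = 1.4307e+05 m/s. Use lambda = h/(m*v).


lambda = h / (m * v)
= 6.626e-34 / (4.4788e-27 * 1.4307e+05)
= 6.626e-34 / 6.4078e-22
= 1.0340e-12 m

1.0340e-12


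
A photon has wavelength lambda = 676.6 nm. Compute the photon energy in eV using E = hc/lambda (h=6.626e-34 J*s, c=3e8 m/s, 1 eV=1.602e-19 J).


E = hc / lambda
= (6.626e-34)(3e8) / (676.6e-9)
= 1.9878e-25 / 6.7660e-07
= 2.9379e-19 J
Converting to eV: 2.9379e-19 / 1.602e-19
= 1.8339 eV

1.8339


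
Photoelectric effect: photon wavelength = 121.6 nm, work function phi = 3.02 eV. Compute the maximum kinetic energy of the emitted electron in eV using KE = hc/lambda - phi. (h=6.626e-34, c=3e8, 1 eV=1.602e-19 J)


E_photon = hc / lambda
= (6.626e-34)(3e8) / (121.6e-9)
= 1.6347e-18 J
= 10.2041 eV
KE = E_photon - phi
= 10.2041 - 3.02
= 7.1841 eV

7.1841


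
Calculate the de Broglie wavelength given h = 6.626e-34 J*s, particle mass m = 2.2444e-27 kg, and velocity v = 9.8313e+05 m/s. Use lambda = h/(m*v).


lambda = h / (m * v)
= 6.626e-34 / (2.2444e-27 * 9.8313e+05)
= 6.626e-34 / 2.2065e-21
= 3.0029e-13 m

3.0029e-13


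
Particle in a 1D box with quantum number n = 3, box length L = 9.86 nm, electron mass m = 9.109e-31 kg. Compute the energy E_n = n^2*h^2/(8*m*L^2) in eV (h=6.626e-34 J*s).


E = n^2 * h^2 / (8 * m * L^2)
= 3^2 * (6.626e-34)^2 / (8 * 9.109e-31 * (9.86e-9)^2)
= 9 * 4.3904e-67 / (8 * 9.109e-31 * 9.7220e-17)
= 5.5774e-21 J
= 0.0348 eV

0.0348


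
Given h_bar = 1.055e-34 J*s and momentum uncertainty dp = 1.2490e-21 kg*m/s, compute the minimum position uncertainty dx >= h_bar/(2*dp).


dx = h_bar / (2 * dp)
= 1.055e-34 / (2 * 1.2490e-21)
= 1.055e-34 / 2.4980e-21
= 4.2234e-14 m

4.2234e-14


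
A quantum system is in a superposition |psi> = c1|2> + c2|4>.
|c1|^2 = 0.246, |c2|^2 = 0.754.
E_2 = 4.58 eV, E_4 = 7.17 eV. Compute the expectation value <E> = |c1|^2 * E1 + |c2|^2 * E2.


<E> = |c1|^2 * E1 + |c2|^2 * E2
= 0.246 * 4.58 + 0.754 * 7.17
= 1.1267 + 5.4062
= 6.5329 eV

6.5329


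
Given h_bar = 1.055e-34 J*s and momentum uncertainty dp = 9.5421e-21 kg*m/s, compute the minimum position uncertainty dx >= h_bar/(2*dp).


dx = h_bar / (2 * dp)
= 1.055e-34 / (2 * 9.5421e-21)
= 1.055e-34 / 1.9084e-20
= 5.5281e-15 m

5.5281e-15


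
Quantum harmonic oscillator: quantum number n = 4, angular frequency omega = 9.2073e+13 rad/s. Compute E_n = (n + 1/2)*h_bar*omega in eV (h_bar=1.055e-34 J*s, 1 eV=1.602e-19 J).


E = (n + 1/2) * h_bar * omega
= (4 + 0.5) * 1.055e-34 * 9.2073e+13
= 4.5 * 9.7137e-21
= 4.3712e-20 J
= 0.2729 eV

0.2729


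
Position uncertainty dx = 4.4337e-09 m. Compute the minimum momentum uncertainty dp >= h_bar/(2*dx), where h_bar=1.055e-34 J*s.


dp = h_bar / (2 * dx)
= 1.055e-34 / (2 * 4.4337e-09)
= 1.055e-34 / 8.8674e-09
= 1.1898e-26 kg*m/s

1.1898e-26


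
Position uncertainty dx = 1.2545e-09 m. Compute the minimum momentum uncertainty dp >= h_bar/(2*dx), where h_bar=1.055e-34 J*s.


dp = h_bar / (2 * dx)
= 1.055e-34 / (2 * 1.2545e-09)
= 1.055e-34 / 2.5090e-09
= 4.2049e-26 kg*m/s

4.2049e-26


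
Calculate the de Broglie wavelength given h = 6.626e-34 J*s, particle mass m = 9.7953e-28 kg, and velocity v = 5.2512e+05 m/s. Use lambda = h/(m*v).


lambda = h / (m * v)
= 6.626e-34 / (9.7953e-28 * 5.2512e+05)
= 6.626e-34 / 5.1437e-22
= 1.2882e-12 m

1.2882e-12


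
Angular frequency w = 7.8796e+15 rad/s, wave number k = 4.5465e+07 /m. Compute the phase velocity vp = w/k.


vp = w / k
= 7.8796e+15 / 4.5465e+07
= 1.7331e+08 m/s

1.7331e+08


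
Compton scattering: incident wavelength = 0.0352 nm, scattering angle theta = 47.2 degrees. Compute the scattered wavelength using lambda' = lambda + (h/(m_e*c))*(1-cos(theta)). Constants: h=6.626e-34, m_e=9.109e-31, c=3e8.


Compton wavelength: h/(m_e*c) = 2.4247e-12 m
d_lambda = 2.4247e-12 * (1 - cos(47.2 deg))
= 2.4247e-12 * 0.320559
= 7.7726e-13 m = 0.000777 nm
lambda' = 0.0352 + 0.000777
= 0.035977 nm

0.035977


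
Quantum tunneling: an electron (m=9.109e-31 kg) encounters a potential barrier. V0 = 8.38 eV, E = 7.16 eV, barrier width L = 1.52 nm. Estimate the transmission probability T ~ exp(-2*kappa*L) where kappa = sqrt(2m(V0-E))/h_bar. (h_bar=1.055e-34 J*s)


V0 - E = 1.22 eV = 1.9544e-19 J
kappa = sqrt(2 * m * (V0-E)) / h_bar
= sqrt(2 * 9.109e-31 * 1.9544e-19) / 1.055e-34
= 5.6560e+09 /m
2*kappa*L = 2 * 5.6560e+09 * 1.52e-9
= 17.1942
T = exp(-17.1942) = 3.409120e-08

3.409120e-08


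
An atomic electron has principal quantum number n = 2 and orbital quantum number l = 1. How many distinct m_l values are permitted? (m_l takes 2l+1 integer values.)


m_l ranges from -l to +l in integer steps
So m_l goes from -1 to +1
Count = 2l + 1 = 2*1 + 1
= 3

3


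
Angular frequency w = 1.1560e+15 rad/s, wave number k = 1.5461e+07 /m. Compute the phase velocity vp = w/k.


vp = w / k
= 1.1560e+15 / 1.5461e+07
= 7.4769e+07 m/s

7.4769e+07


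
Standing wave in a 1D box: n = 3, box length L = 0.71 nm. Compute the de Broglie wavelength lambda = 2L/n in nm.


lambda = 2L / n
= 2 * 0.71 / 3
= 1.42 / 3
= 0.4733 nm

0.4733


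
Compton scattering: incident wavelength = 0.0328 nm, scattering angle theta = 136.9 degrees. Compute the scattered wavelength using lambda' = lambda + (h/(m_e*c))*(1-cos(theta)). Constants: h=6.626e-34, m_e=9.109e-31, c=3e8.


Compton wavelength: h/(m_e*c) = 2.4247e-12 m
d_lambda = 2.4247e-12 * (1 - cos(136.9 deg))
= 2.4247e-12 * 1.730162
= 4.1951e-12 m = 0.004195 nm
lambda' = 0.0328 + 0.004195
= 0.036995 nm

0.036995


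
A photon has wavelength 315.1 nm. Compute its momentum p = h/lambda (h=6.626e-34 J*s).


p = h / lambda
= 6.626e-34 / (315.1e-9)
= 6.626e-34 / 3.1510e-07
= 2.1028e-27 kg*m/s

2.1028e-27


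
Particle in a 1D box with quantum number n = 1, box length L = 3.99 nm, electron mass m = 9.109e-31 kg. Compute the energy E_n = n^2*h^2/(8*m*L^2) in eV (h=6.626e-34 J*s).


E = n^2 * h^2 / (8 * m * L^2)
= 1^2 * (6.626e-34)^2 / (8 * 9.109e-31 * (3.99e-9)^2)
= 1 * 4.3904e-67 / (8 * 9.109e-31 * 1.5920e-17)
= 3.7844e-21 J
= 0.0236 eV

0.0236


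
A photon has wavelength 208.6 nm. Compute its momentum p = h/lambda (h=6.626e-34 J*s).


p = h / lambda
= 6.626e-34 / (208.6e-9)
= 6.626e-34 / 2.0860e-07
= 3.1764e-27 kg*m/s

3.1764e-27


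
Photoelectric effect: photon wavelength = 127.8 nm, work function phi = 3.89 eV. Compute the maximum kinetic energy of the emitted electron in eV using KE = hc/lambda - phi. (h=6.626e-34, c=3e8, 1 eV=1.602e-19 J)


E_photon = hc / lambda
= (6.626e-34)(3e8) / (127.8e-9)
= 1.5554e-18 J
= 9.7091 eV
KE = E_photon - phi
= 9.7091 - 3.89
= 5.8191 eV

5.8191


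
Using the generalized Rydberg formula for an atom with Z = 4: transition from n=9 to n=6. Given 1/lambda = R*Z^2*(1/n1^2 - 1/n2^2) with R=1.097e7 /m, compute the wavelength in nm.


1/lambda = R * Z^2 * (1/n1^2 - 1/n2^2)
= 1.097e7 * 4^2 * (1/6^2 - 1/9^2)
= 1.097e7 * 16 * (0.027778 - 0.012346)
= 2.7086e+06 /m
lambda = 1 / 2.7086e+06
= 369.1887 nm

369.1887


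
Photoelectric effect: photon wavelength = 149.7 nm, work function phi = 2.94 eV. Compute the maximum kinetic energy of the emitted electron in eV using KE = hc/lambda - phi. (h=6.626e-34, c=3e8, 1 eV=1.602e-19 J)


E_photon = hc / lambda
= (6.626e-34)(3e8) / (149.7e-9)
= 1.3279e-18 J
= 8.2887 eV
KE = E_photon - phi
= 8.2887 - 2.94
= 5.3487 eV

5.3487


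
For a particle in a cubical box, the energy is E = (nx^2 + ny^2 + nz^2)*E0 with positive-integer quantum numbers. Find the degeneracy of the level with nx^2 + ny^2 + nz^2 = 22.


Enumerate all (nx, ny, nz) with nx^2 + ny^2 + nz^2 = 22:
(2,3,3)
(3,2,3)
(3,3,2)
Total degeneracy = 3

3


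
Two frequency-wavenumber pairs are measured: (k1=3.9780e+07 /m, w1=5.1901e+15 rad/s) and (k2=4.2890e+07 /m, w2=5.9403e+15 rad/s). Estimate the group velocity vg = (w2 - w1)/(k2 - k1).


vg = (w2 - w1) / (k2 - k1)
= (5.9403e+15 - 5.1901e+15) / (4.2890e+07 - 3.9780e+07)
= 7.5020e+14 / 3.1100e+06
= 2.4122e+08 m/s

2.4122e+08


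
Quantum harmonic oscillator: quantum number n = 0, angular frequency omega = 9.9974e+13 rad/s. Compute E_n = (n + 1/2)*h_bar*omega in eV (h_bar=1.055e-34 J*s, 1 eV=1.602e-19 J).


E = (n + 1/2) * h_bar * omega
= (0 + 0.5) * 1.055e-34 * 9.9974e+13
= 0.5 * 1.0547e-20
= 5.2736e-21 J
= 0.0329 eV

0.0329


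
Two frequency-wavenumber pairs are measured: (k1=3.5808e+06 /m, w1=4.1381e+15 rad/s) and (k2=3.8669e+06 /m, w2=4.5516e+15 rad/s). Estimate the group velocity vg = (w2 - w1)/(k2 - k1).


vg = (w2 - w1) / (k2 - k1)
= (4.5516e+15 - 4.1381e+15) / (3.8669e+06 - 3.5808e+06)
= 4.1350e+14 / 2.8610e+05
= 1.4453e+09 m/s

1.4453e+09


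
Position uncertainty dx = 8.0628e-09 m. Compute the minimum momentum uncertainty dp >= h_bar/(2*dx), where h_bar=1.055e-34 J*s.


dp = h_bar / (2 * dx)
= 1.055e-34 / (2 * 8.0628e-09)
= 1.055e-34 / 1.6126e-08
= 6.5424e-27 kg*m/s

6.5424e-27


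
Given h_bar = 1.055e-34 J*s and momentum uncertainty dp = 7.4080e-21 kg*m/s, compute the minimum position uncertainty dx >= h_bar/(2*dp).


dx = h_bar / (2 * dp)
= 1.055e-34 / (2 * 7.4080e-21)
= 1.055e-34 / 1.4816e-20
= 7.1207e-15 m

7.1207e-15


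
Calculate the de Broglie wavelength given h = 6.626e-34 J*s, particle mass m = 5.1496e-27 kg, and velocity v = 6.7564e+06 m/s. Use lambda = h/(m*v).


lambda = h / (m * v)
= 6.626e-34 / (5.1496e-27 * 6.7564e+06)
= 6.626e-34 / 3.4793e-20
= 1.9044e-14 m

1.9044e-14


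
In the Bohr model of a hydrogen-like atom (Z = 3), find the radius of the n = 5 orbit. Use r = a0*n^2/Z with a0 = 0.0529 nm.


r = a0 * n^2 / Z
= 0.0529 * 5^2 / 3
= 0.0529 * 25 / 3
= 0.4408 nm

0.4408


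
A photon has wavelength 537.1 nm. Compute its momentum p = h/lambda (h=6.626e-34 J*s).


p = h / lambda
= 6.626e-34 / (537.1e-9)
= 6.626e-34 / 5.3710e-07
= 1.2337e-27 kg*m/s

1.2337e-27


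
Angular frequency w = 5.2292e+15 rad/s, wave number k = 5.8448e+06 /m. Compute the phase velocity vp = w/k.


vp = w / k
= 5.2292e+15 / 5.8448e+06
= 8.9468e+08 m/s

8.9468e+08


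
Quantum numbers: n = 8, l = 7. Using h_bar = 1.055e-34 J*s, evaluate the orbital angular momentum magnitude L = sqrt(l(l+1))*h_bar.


L = sqrt(l*(l+1)) * h_bar
= sqrt(7 * 8) * 1.055e-34
= sqrt(56) * 1.055e-34
= 7.4833 * 1.055e-34
= 7.8949e-34 J*s

7.8949e-34


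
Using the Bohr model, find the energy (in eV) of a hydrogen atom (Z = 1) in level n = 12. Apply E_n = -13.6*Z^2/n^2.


E_n = -13.6 * Z^2 / n^2
= -13.6 * 1^2 / 12^2
= -13.6 * 1 / 144
= -0.0944 eV

-0.0944


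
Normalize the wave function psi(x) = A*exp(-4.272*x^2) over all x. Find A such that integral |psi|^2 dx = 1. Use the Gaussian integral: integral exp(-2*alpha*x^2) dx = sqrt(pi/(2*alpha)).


integral |psi|^2 dx = A^2 * sqrt(pi/(2*alpha)) = 1
A^2 = sqrt(2*alpha/pi)
= sqrt(2 * 4.272 / pi)
= 1.649133
A = sqrt(1.649133)
= 1.2842

1.2842


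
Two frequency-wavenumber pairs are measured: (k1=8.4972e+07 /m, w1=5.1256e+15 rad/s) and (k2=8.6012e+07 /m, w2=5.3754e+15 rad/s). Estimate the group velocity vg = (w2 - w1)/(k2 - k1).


vg = (w2 - w1) / (k2 - k1)
= (5.3754e+15 - 5.1256e+15) / (8.6012e+07 - 8.4972e+07)
= 2.4980e+14 / 1.0400e+06
= 2.4019e+08 m/s

2.4019e+08


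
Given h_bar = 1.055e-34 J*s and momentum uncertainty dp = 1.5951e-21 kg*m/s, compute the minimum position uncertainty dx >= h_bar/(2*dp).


dx = h_bar / (2 * dp)
= 1.055e-34 / (2 * 1.5951e-21)
= 1.055e-34 / 3.1902e-21
= 3.3070e-14 m

3.3070e-14


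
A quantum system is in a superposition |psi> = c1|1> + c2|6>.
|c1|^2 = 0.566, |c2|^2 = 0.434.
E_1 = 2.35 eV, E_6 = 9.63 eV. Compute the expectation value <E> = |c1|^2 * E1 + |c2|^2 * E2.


<E> = |c1|^2 * E1 + |c2|^2 * E2
= 0.566 * 2.35 + 0.434 * 9.63
= 1.3301 + 4.1794
= 5.5095 eV

5.5095


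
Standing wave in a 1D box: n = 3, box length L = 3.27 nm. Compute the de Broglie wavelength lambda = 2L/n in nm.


lambda = 2L / n
= 2 * 3.27 / 3
= 6.54 / 3
= 2.18 nm

2.18


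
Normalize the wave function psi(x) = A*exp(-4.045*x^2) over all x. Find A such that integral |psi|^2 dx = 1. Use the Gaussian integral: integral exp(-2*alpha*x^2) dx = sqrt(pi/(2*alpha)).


integral |psi|^2 dx = A^2 * sqrt(pi/(2*alpha)) = 1
A^2 = sqrt(2*alpha/pi)
= sqrt(2 * 4.045 / pi)
= 1.60472
A = sqrt(1.60472)
= 1.2668

1.2668


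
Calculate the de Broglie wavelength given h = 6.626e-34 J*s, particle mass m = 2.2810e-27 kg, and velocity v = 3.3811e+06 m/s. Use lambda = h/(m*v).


lambda = h / (m * v)
= 6.626e-34 / (2.2810e-27 * 3.3811e+06)
= 6.626e-34 / 7.7123e-21
= 8.5915e-14 m

8.5915e-14


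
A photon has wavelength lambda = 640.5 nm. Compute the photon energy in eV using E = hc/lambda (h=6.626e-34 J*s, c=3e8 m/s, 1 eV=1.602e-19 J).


E = hc / lambda
= (6.626e-34)(3e8) / (640.5e-9)
= 1.9878e-25 / 6.4050e-07
= 3.1035e-19 J
Converting to eV: 3.1035e-19 / 1.602e-19
= 1.9373 eV

1.9373


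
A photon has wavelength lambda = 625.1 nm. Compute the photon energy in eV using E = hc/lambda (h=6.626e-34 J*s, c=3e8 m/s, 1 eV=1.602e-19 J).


E = hc / lambda
= (6.626e-34)(3e8) / (625.1e-9)
= 1.9878e-25 / 6.2510e-07
= 3.1800e-19 J
Converting to eV: 3.1800e-19 / 1.602e-19
= 1.985 eV

1.985


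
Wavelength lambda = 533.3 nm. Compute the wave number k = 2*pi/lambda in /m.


k = 2 * pi / lambda
= 6.2832 / (533.3e-9)
= 6.2832 / 5.3330e-07
= 1.1782e+07 /m

1.1782e+07


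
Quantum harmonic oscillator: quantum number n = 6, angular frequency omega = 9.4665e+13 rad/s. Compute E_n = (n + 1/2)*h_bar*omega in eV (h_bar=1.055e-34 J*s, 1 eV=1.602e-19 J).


E = (n + 1/2) * h_bar * omega
= (6 + 0.5) * 1.055e-34 * 9.4665e+13
= 6.5 * 9.9872e-21
= 6.4917e-20 J
= 0.4052 eV

0.4052


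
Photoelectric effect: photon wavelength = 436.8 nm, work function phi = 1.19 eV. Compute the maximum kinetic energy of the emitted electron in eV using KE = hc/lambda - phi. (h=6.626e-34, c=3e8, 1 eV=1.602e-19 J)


E_photon = hc / lambda
= (6.626e-34)(3e8) / (436.8e-9)
= 4.5508e-19 J
= 2.8407 eV
KE = E_photon - phi
= 2.8407 - 1.19
= 1.6507 eV

1.6507


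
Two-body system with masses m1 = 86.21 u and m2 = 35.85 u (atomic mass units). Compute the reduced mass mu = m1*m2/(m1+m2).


mu = m1 * m2 / (m1 + m2)
= 86.21 * 35.85 / (86.21 + 35.85)
= 3090.6285 / 122.06
= 25.3206 u

25.3206


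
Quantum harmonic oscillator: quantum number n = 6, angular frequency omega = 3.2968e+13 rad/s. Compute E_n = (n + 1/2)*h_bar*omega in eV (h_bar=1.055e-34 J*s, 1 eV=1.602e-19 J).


E = (n + 1/2) * h_bar * omega
= (6 + 0.5) * 1.055e-34 * 3.2968e+13
= 6.5 * 3.4781e-21
= 2.2608e-20 J
= 0.1411 eV

0.1411


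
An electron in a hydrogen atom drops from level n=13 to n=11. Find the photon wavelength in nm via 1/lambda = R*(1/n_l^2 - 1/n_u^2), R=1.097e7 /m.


1/lambda = R * (1/n_l^2 - 1/n_u^2)
= 1.097e7 * (1/11^2 - 1/13^2)
= 1.097e7 * (0.008264 - 0.005917)
= 1.097e7 * 0.002347
= 2.5750e+04 /m
lambda = 1 / 2.5750e+04 = 38835.0805 nm

38835.0805


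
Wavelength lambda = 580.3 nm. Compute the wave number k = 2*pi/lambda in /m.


k = 2 * pi / lambda
= 6.2832 / (580.3e-9)
= 6.2832 / 5.8030e-07
= 1.0827e+07 /m

1.0827e+07


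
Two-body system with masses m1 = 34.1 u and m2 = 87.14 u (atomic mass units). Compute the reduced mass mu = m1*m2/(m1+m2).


mu = m1 * m2 / (m1 + m2)
= 34.1 * 87.14 / (34.1 + 87.14)
= 2971.474 / 121.24
= 24.509 u

24.509


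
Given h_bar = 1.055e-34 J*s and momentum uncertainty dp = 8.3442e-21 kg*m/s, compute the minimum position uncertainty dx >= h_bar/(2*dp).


dx = h_bar / (2 * dp)
= 1.055e-34 / (2 * 8.3442e-21)
= 1.055e-34 / 1.6688e-20
= 6.3218e-15 m

6.3218e-15


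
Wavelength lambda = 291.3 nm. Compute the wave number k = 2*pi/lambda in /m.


k = 2 * pi / lambda
= 6.2832 / (291.3e-9)
= 6.2832 / 2.9130e-07
= 2.1569e+07 /m

2.1569e+07


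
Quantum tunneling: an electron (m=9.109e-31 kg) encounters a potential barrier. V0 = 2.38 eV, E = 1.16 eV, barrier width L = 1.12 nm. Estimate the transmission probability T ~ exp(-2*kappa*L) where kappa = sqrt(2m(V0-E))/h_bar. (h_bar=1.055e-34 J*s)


V0 - E = 1.22 eV = 1.9544e-19 J
kappa = sqrt(2 * m * (V0-E)) / h_bar
= sqrt(2 * 9.109e-31 * 1.9544e-19) / 1.055e-34
= 5.6560e+09 /m
2*kappa*L = 2 * 5.6560e+09 * 1.12e-9
= 12.6694
T = exp(-12.6694) = 3.145839e-06

3.145839e-06


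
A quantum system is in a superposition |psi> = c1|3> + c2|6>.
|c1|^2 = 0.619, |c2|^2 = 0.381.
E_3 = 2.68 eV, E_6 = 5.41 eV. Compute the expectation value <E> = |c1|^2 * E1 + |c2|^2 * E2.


<E> = |c1|^2 * E1 + |c2|^2 * E2
= 0.619 * 2.68 + 0.381 * 5.41
= 1.6589 + 2.0612
= 3.7201 eV

3.7201


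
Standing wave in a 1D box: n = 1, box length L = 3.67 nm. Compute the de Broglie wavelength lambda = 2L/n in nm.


lambda = 2L / n
= 2 * 3.67 / 1
= 7.34 / 1
= 7.34 nm

7.34


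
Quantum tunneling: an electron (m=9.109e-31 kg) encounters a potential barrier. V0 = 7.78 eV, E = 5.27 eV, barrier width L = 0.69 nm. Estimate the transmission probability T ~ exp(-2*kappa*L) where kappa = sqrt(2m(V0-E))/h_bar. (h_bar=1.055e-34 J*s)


V0 - E = 2.51 eV = 4.0210e-19 J
kappa = sqrt(2 * m * (V0-E)) / h_bar
= sqrt(2 * 9.109e-31 * 4.0210e-19) / 1.055e-34
= 8.1127e+09 /m
2*kappa*L = 2 * 8.1127e+09 * 0.69e-9
= 11.1955
T = exp(-11.1955) = 1.373530e-05

1.373530e-05


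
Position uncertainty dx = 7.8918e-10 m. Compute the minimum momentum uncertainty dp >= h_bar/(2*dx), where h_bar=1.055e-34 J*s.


dp = h_bar / (2 * dx)
= 1.055e-34 / (2 * 7.8918e-10)
= 1.055e-34 / 1.5784e-09
= 6.6842e-26 kg*m/s

6.6842e-26


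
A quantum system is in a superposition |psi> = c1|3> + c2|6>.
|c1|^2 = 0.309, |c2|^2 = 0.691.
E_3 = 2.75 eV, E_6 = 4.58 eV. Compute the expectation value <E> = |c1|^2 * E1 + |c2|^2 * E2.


<E> = |c1|^2 * E1 + |c2|^2 * E2
= 0.309 * 2.75 + 0.691 * 4.58
= 0.8498 + 3.1648
= 4.0145 eV

4.0145


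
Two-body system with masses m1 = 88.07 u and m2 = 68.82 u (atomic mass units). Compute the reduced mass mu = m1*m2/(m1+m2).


mu = m1 * m2 / (m1 + m2)
= 88.07 * 68.82 / (88.07 + 68.82)
= 6060.9774 / 156.89
= 38.632 u

38.632


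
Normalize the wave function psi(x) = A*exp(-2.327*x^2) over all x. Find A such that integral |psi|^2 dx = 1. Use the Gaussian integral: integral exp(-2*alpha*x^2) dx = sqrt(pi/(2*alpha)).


integral |psi|^2 dx = A^2 * sqrt(pi/(2*alpha)) = 1
A^2 = sqrt(2*alpha/pi)
= sqrt(2 * 2.327 / pi)
= 1.217134
A = sqrt(1.217134)
= 1.1032

1.1032


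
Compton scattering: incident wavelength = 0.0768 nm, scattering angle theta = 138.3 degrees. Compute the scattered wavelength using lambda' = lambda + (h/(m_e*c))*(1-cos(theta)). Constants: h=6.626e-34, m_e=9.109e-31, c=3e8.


Compton wavelength: h/(m_e*c) = 2.4247e-12 m
d_lambda = 2.4247e-12 * (1 - cos(138.3 deg))
= 2.4247e-12 * 1.746638
= 4.2351e-12 m = 0.004235 nm
lambda' = 0.0768 + 0.004235
= 0.081035 nm

0.081035


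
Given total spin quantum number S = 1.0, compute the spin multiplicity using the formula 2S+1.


Spin multiplicity = 2S + 1
= 2 * 1.0 + 1
= 2.0 + 1
= 3

3


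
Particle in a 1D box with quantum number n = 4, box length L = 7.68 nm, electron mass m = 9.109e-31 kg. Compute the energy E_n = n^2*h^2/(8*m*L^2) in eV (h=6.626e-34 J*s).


E = n^2 * h^2 / (8 * m * L^2)
= 4^2 * (6.626e-34)^2 / (8 * 9.109e-31 * (7.68e-9)^2)
= 16 * 4.3904e-67 / (8 * 9.109e-31 * 5.8982e-17)
= 1.6343e-20 J
= 0.102 eV

0.102


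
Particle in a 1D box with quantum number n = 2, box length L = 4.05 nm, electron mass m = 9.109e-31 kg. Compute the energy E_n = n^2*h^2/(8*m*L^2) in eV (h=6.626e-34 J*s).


E = n^2 * h^2 / (8 * m * L^2)
= 2^2 * (6.626e-34)^2 / (8 * 9.109e-31 * (4.05e-9)^2)
= 4 * 4.3904e-67 / (8 * 9.109e-31 * 1.6402e-17)
= 1.4692e-20 J
= 0.0917 eV

0.0917


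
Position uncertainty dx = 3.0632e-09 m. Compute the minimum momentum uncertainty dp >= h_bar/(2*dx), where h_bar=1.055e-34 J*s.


dp = h_bar / (2 * dx)
= 1.055e-34 / (2 * 3.0632e-09)
= 1.055e-34 / 6.1264e-09
= 1.7221e-26 kg*m/s

1.7221e-26


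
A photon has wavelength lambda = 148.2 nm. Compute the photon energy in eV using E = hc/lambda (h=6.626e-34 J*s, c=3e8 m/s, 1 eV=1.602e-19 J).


E = hc / lambda
= (6.626e-34)(3e8) / (148.2e-9)
= 1.9878e-25 / 1.4820e-07
= 1.3413e-18 J
Converting to eV: 1.3413e-18 / 1.602e-19
= 8.3726 eV

8.3726


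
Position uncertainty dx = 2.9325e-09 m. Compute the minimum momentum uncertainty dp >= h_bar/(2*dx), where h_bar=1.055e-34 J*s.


dp = h_bar / (2 * dx)
= 1.055e-34 / (2 * 2.9325e-09)
= 1.055e-34 / 5.8650e-09
= 1.7988e-26 kg*m/s

1.7988e-26


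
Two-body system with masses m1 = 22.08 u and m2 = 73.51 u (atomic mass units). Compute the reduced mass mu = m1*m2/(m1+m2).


mu = m1 * m2 / (m1 + m2)
= 22.08 * 73.51 / (22.08 + 73.51)
= 1623.1008 / 95.59
= 16.9798 u

16.9798


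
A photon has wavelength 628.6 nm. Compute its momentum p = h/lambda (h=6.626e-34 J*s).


p = h / lambda
= 6.626e-34 / (628.6e-9)
= 6.626e-34 / 6.2860e-07
= 1.0541e-27 kg*m/s

1.0541e-27


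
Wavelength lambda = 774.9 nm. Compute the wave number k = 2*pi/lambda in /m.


k = 2 * pi / lambda
= 6.2832 / (774.9e-9)
= 6.2832 / 7.7490e-07
= 8.1084e+06 /m

8.1084e+06


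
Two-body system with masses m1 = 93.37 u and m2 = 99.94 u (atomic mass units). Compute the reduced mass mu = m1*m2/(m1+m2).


mu = m1 * m2 / (m1 + m2)
= 93.37 * 99.94 / (93.37 + 99.94)
= 9331.3978 / 193.31
= 48.2717 u

48.2717


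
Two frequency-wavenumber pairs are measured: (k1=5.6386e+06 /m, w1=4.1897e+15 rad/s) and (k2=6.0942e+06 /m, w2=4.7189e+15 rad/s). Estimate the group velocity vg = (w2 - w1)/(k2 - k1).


vg = (w2 - w1) / (k2 - k1)
= (4.7189e+15 - 4.1897e+15) / (6.0942e+06 - 5.6386e+06)
= 5.2920e+14 / 4.5560e+05
= 1.1615e+09 m/s

1.1615e+09
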